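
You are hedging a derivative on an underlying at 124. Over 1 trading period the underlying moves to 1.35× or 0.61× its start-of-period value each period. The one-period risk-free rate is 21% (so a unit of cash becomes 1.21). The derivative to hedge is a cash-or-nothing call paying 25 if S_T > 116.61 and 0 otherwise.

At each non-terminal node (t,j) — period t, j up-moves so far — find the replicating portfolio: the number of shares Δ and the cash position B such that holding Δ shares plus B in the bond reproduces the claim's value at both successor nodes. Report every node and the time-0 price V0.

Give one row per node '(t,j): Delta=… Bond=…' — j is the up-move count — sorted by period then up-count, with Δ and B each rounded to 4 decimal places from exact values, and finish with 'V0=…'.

(0,0): Delta=0.2724 Bond=-17.0315
V0=16.7523

Risk-neutral probability p* = (R−d)/(u−d) = (1.21−0.61)/(1.35−0.61) = 0.8108.
Payoff layer (t=1): V(1,0)=0.0000, V(1,1)=25.0000
Node (0,0) S=124.0000: V=(p*·25.0000+(1−p*)·0.0000)/1.21=16.7523; Δ=(25.0000−0.0000)/(167.4000−75.6400)=0.2724; B=V−Δ·S=-17.0315
Self-financing check: at every node Δ·S+B equals the discounted successor values.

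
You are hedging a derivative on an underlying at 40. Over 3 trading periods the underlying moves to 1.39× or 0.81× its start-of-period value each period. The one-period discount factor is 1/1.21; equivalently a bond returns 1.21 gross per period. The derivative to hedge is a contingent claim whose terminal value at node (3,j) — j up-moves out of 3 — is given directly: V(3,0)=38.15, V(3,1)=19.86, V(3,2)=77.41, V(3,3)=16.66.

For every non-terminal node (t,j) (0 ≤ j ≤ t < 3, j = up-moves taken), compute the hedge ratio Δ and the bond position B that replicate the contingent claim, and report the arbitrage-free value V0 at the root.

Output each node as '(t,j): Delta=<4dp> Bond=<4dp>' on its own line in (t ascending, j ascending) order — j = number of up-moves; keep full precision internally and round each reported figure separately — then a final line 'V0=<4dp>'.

No-arbitrage ⇒ martingale measure with p* = (R−d)/(u−d) = 0.6897.
Payoff layer (t=3): V(3,0)=38.1500, V(3,1)=19.8600, V(3,2)=77.4100, V(3,3)=16.6600
(2,0): S=26.2440. Δ = (V_up−V_dn)/(S_up−S_dn) = (19.8600−38.1500)/(36.4792−21.2576) = -1.2016. V = [p*·19.8600 + (1−p*)·38.1500]/1.21 = 21.1043. B = V − Δ·S = 52.6388.
(2,1): S=45.0360. Δ = (V_up−V_dn)/(S_up−S_dn) = (77.4100−19.8600)/(62.6000−36.4792) = 2.2032. V = [p*·77.4100 + (1−p*)·19.8600]/1.21 = 49.2146. B = V − Δ·S = -50.0095.
(2,2): S=77.2840. Δ = (V_up−V_dn)/(S_up−S_dn) = (16.6600−77.4100)/(107.4248−62.6000) = -1.3553. V = [p*·16.6600 + (1−p*)·77.4100]/1.21 = 29.3500. B = V − Δ·S = 134.0913.
(1,0): S=32.4000. Δ = (V_up−V_dn)/(S_up−S_dn) = (49.2146−21.1043)/(45.0360−26.2440) = 1.4959. V = [p*·49.2146 + (1−p*)·21.1043]/1.21 = 33.4634. B = V − Δ·S = -15.0026.
(1,1): S=55.6000. Δ = (V_up−V_dn)/(S_up−S_dn) = (29.3500−49.2146)/(77.2840−45.0360) = -0.6160. V = [p*·29.3500 + (1−p*)·49.2146]/1.21 = 29.3511. B = V − Δ·S = 63.6005.
(0,0): S=40.0000. Δ = (V_up−V_dn)/(S_up−S_dn) = (29.3511−33.4634)/(55.6000−32.4000) = -0.1773. V = [p*·29.3511 + (1−p*)·33.4634]/1.21 = 25.3118. B = V − Δ·S = 32.4020.
The time-0 hedge costs 25.3118, which is the no-arbitrage price.

(0,0): Delta=-0.1773 Bond=32.4020
(1,0): Delta=1.4959 Bond=-15.0026
(1,1): Delta=-0.6160 Bond=63.6005
(2,0): Delta=-1.2016 Bond=52.6388
(2,1): Delta=2.2032 Bond=-50.0095
(2,2): Delta=-1.3553 Bond=134.0913
V0=25.3118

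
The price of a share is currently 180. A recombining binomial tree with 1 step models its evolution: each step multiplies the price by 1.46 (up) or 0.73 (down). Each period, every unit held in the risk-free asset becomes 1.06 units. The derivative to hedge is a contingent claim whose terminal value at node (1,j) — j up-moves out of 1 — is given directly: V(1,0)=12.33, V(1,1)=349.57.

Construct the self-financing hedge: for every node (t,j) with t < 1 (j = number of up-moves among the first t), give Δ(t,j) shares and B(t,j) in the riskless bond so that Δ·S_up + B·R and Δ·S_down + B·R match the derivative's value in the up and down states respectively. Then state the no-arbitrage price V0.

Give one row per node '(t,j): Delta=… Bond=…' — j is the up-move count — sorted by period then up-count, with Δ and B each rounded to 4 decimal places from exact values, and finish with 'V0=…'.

Since d<R<u, set p* = (R−d)/(u−d) = 0.4521; price each node as the discounted p*-expectation of its children.
At expiry t=1: V(1,0)=12.3300, V(1,1)=349.5700
  t=0,j=0: stock 180.0000 → up 262.8000 (V=349.5700), down 131.4000 (V=12.3300). Price 155.4537; hedge Δ=2.5665, bond B=-306.5189.
Self-financing check: at every node Δ·S+B equals the discounted successor values.

(0,0): Delta=2.5665 Bond=-306.5189
V0=155.4537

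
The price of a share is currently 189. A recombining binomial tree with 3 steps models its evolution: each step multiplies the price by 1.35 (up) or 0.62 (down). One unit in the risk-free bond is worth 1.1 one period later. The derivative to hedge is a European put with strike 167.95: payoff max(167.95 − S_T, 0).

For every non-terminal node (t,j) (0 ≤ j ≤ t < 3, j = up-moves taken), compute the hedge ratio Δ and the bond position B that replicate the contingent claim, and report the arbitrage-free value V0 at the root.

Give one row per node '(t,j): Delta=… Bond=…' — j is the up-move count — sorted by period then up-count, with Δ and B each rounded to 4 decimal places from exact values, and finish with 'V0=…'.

(0,0): Delta=-0.2257 Bond=58.5202
(1,0): Delta=-0.6813 Bond=117.7509
(1,1): Delta=-0.1168 Bond=36.5709
(2,0): Delta=-1.0000 Bond=152.6818
(2,1): Delta=-0.6050 Bond=117.4657
(2,2): Delta=0.0000 Bond=0.0000
V0=15.8537

Under the risk-neutral measure, an up-move has probability p* = (R−d)/(u−d) = 0.6575 and values discount at R = 1.1.
Payoff layer (t=3): V(3,0)=122.9060, V(3,1)=69.8703, V(3,2)=0.0000, V(3,3)=0.0000
(2,0): S=72.6516. Δ = (V_up−V_dn)/(S_up−S_dn) = (69.8703−122.9060)/(98.0797−45.0440) = -1.0000. V = [p*·69.8703 + (1−p*)·122.9060]/1.1 = 80.0302. B = V − Δ·S = 152.6818.
(2,1): S=158.1930. Δ = (V_up−V_dn)/(S_up−S_dn) = (0.0000−69.8703)/(213.5606−98.0797) = -0.6050. V = [p*·0.0000 + (1−p*)·69.8703]/1.1 = 21.7529. B = V − Δ·S = 117.4657.
(2,2): S=344.4525. Δ = (V_up−V_dn)/(S_up−S_dn) = (0.0000−0.0000)/(465.0109−213.5606) = 0.0000. V = [p*·0.0000 + (1−p*)·0.0000]/1.1 = 0.0000. B = V − Δ·S = 0.0000.
(1,0): S=117.1800. Δ = (V_up−V_dn)/(S_up−S_dn) = (21.7529−80.0302)/(158.1930−72.6516) = -0.6813. V = [p*·21.7529 + (1−p*)·80.0302]/1.1 = 37.9190. B = V − Δ·S = 117.7509.
(1,1): S=255.1500. Δ = (V_up−V_dn)/(S_up−S_dn) = (0.0000−21.7529)/(344.4525−158.1930) = -0.1168. V = [p*·0.0000 + (1−p*)·21.7529]/1.1 = 6.7724. B = V − Δ·S = 36.5709.
(0,0): S=189.0000. Δ = (V_up−V_dn)/(S_up−S_dn) = (6.7724−37.9190)/(255.1500−117.1800) = -0.2257. V = [p*·6.7724 + (1−p*)·37.9190]/1.1 = 15.8537. B = V − Δ·S = 58.5202.
Each (Δ,B) replicates both successor values, so the strategy is self-financing and V0 is arbitrage-free.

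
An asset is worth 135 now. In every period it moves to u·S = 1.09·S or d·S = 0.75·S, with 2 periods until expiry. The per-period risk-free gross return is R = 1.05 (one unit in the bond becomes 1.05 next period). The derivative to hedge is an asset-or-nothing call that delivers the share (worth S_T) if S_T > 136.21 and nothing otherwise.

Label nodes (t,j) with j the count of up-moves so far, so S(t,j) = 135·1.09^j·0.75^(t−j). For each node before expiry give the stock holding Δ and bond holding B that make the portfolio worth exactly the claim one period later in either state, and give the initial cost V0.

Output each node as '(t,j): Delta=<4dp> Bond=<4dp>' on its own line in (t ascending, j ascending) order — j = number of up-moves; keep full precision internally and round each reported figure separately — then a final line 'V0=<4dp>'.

Risk-neutral probability p* = (R−d)/(u−d) = (1.05−0.75)/(1.09−0.75) = 0.8824.
At expiry t=2: V(2,0)=0.0000, V(2,1)=0.0000, V(2,2)=160.3935
  t=1,j=0: stock 101.2500 → up 110.3625 (V=0.0000), down 75.9375 (V=0.0000). Price 0.0000; hedge Δ=0.0000, bond B=0.0000.
  t=1,j=1: stock 147.1500 → up 160.3935 (V=160.3935), down 110.3625 (V=0.0000). Price 134.7845; hedge Δ=3.2059, bond B=-336.9611.
  t=0,j=0: stock 135.0000 → up 147.1500 (V=134.7845), down 101.2500 (V=0.0000). Price 113.2642; hedge Δ=2.9365, bond B=-283.1606.
Each (Δ,B) replicates both successor values, so the strategy is self-financing and V0 is arbitrage-free.

(0,0): Delta=2.9365 Bond=-283.1606
(1,0): Delta=0.0000 Bond=0.0000
(1,1): Delta=3.2059 Bond=-336.9611
V0=113.2642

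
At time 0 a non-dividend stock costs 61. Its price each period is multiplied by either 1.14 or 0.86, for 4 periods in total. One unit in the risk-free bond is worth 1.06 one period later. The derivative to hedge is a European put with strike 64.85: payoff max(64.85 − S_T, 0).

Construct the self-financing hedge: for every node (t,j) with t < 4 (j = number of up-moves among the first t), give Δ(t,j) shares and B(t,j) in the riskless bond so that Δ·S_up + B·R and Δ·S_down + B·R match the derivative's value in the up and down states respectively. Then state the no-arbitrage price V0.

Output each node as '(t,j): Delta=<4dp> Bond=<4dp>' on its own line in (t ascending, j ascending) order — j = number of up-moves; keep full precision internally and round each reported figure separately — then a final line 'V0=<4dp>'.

(0,0): Delta=-0.2700 Bond=18.9527
(1,0): Delta=-0.6021 Bond=37.5135
(1,1): Delta=-0.1697 Bond=13.1204
(2,0): Delta=-1.0000 Bond=57.7163
(2,1): Delta=-0.4820 Bond=32.5835
(2,2): Delta=-0.0755 Bond=6.4373
(3,0): Delta=-1.0000 Bond=61.1792
(3,1): Delta=-1.0000 Bond=61.1792
(3,2): Delta=-0.3257 Bond=23.8823
(3,3): Delta=0.0000 Bond=0.0000
V0=2.4853

Since d<R<u, set p* = (R−d)/(u−d) = 0.7143; price each node as the discounted p*-expectation of its children.
Terminal values V(4,·): V(4,0)=31.4825, V(4,1)=20.6187, V(4,2)=6.2178, V(4,3)=0.0000, V(4,4)=0.0000
Node (3,0) S=38.7994: V=(p*·20.6187+(1−p*)·31.4825)/1.06=22.3798; Δ=(20.6187−31.4825)/(44.2313−33.3675)=-1.0000; B=V−Δ·S=61.1792
Node (3,1) S=51.4318: V=(p*·6.2178+(1−p*)·20.6187)/1.06=9.7475; Δ=(6.2178−20.6187)/(58.6322−44.2313)=-1.0000; B=V−Δ·S=61.1792
Node (3,2) S=68.1770: V=(p*·0.0000+(1−p*)·6.2178)/1.06=1.6759; Δ=(0.0000−6.2178)/(77.7218−58.6322)=-0.3257; B=V−Δ·S=23.8823
Node (3,3) S=90.3742: V=(p*·0.0000+(1−p*)·0.0000)/1.06=0.0000; Δ=(0.0000−0.0000)/(103.0266−77.7218)=0.0000; B=V−Δ·S=0.0000
Node (2,0) S=45.1156: V=(p*·9.7475+(1−p*)·22.3798)/1.06=12.6007; Δ=(9.7475−22.3798)/(51.4318−38.7994)=-1.0000; B=V−Δ·S=57.7163
Node (2,1) S=59.8044: V=(p*·1.6759+(1−p*)·9.7475)/1.06=3.7567; Δ=(1.6759−9.7475)/(68.1770−51.4318)=-0.4820; B=V−Δ·S=32.5835
Node (2,2) S=79.2756: V=(p*·0.0000+(1−p*)·1.6759)/1.06=0.4517; Δ=(0.0000−1.6759)/(90.3742−68.1770)=-0.0755; B=V−Δ·S=6.4373
Node (1,0) S=52.4600: V=(p*·3.7567+(1−p*)·12.6007)/1.06=5.9279; Δ=(3.7567−12.6007)/(59.8044−45.1156)=-0.6021; B=V−Δ·S=37.5135
Node (1,1) S=69.5400: V=(p*·0.4517+(1−p*)·3.7567)/1.06=1.3170; Δ=(0.4517−3.7567)/(79.2756−59.8044)=-0.1697; B=V−Δ·S=13.1204
Node (0,0) S=61.0000: V=(p*·1.3170+(1−p*)·5.9279)/1.06=2.4853; Δ=(1.3170−5.9279)/(69.5400−52.4600)=-0.2700; B=V−Δ·S=18.9527
Self-financing check: at every node Δ·S+B equals the discounted successor values.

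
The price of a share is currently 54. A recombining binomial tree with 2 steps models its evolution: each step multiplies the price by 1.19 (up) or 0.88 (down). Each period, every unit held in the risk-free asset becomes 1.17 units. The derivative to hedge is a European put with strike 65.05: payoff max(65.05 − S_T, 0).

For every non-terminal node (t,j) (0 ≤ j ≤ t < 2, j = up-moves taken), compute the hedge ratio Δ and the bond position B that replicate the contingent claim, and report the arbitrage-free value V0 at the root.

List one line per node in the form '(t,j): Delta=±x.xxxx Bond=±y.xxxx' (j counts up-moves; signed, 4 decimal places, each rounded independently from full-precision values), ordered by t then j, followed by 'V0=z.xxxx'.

Under the risk-neutral measure, an up-move has probability p* = (R−d)/(u−d) = 0.9355 and values discount at R = 1.17.
Terminal payoffs: V(2,0)=23.2324, V(2,1)=8.5012, V(2,2)=0.0000
  t=1,j=0: stock 47.5200 → up 56.5488 (V=8.5012), down 41.8176 (V=23.2324). Price 8.0783; hedge Δ=-1.0000, bond B=55.5983.
  t=1,j=1: stock 64.2600 → up 76.4694 (V=0.0000), down 56.5488 (V=8.5012). Price 0.4688; hedge Δ=-0.4268, bond B=27.8920.
  t=0,j=0: stock 54.0000 → up 64.2600 (V=0.4688), down 47.5200 (V=8.0783). Price 0.8203; hedge Δ=-0.4546, bond B=25.3671.
Check: Δ(0,0)·S0 + B(0,0) = 0.8203 = V0.

(0,0): Delta=-0.4546 Bond=25.3671
(1,0): Delta=-1.0000 Bond=55.5983
(1,1): Delta=-0.4268 Bond=27.8920
V0=0.8203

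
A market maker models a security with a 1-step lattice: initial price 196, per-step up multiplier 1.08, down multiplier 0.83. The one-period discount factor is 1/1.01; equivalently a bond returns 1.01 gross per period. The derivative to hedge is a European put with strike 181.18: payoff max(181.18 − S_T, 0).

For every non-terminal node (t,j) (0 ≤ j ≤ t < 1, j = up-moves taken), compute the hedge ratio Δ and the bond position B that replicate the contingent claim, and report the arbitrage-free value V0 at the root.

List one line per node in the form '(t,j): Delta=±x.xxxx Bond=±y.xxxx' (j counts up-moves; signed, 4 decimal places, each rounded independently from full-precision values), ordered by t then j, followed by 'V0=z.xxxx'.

(0,0): Delta=-0.3776 Bond=79.1287
V0=5.1287

Under the risk-neutral measure, an up-move has probability p* = (R−d)/(u−d) = 0.7200 and values discount at R = 1.01.
Payoff layer (t=1): V(1,0)=18.5000, V(1,1)=0.0000
Node (0,0) S=196.0000: V=(p*·0.0000+(1−p*)·18.5000)/1.01=5.1287; Δ=(0.0000−18.5000)/(211.6800−162.6800)=-0.3776; B=V−Δ·S=79.1287
Self-financing check: at every node Δ·S+B equals the discounted successor values.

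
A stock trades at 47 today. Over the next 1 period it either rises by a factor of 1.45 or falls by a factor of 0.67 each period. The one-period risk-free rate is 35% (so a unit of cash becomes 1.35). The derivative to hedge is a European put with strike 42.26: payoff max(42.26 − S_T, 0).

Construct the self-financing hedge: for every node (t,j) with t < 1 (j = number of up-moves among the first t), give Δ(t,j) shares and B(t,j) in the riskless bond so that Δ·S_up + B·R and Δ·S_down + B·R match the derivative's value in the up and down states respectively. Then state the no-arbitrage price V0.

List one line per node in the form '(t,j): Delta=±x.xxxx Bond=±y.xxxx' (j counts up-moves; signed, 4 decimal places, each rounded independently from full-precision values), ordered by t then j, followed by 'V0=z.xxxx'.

The replicating-portfolio and risk-neutral prices coincide; use p* = (1.35−0.67)/(1.45−0.67) = 0.8718 for the latter.
Payoff layer (t=1): V(1,0)=10.7700, V(1,1)=0.0000
(0,0): S=47.0000. Δ = (V_up−V_dn)/(S_up−S_dn) = (0.0000−10.7700)/(68.1500−31.4900) = -0.2938. V = [p*·0.0000 + (1−p*)·10.7700]/1.35 = 1.0228. B = V − Δ·S = 14.8305.
The time-0 hedge costs 1.0228, which is the no-arbitrage price.

(0,0): Delta=-0.2938 Bond=14.8305
V0=1.0228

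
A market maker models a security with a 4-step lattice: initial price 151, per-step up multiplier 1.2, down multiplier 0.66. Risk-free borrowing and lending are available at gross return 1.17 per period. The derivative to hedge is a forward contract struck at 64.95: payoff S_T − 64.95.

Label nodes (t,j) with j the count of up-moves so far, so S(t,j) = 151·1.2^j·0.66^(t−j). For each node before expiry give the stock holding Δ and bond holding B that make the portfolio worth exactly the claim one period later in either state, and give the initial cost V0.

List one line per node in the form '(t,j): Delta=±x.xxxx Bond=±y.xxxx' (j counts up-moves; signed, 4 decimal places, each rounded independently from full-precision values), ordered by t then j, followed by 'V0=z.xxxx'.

(0,0): Delta=1.0000 Bond=-34.6606
(1,0): Delta=1.0000 Bond=-40.5529
(1,1): Delta=1.0000 Bond=-40.5529
(2,0): Delta=1.0000 Bond=-47.4469
(2,1): Delta=1.0000 Bond=-47.4469
(2,2): Delta=1.0000 Bond=-47.4469
(3,0): Delta=1.0000 Bond=-55.5128
(3,1): Delta=1.0000 Bond=-55.5128
(3,2): Delta=1.0000 Bond=-55.5128
(3,3): Delta=1.0000 Bond=-55.5128
V0=116.3394

The replicating-portfolio and risk-neutral prices coincide; use p* = (1.17−0.66)/(1.2−0.66) = 0.9444 for the latter.
Terminal payoffs: V(4,0)=-36.2981, V(4,1)=-12.8557, V(4,2)=29.7669, V(4,3)=107.2625, V(4,4)=248.1636
Node (3,0) S=43.4119: V=(p*·-12.8557+(1−p*)·-36.2981)/1.17=-12.1009; Δ=(-12.8557−-36.2981)/(52.0943−28.6519)=1.0000; B=V−Δ·S=-55.5128
Node (3,1) S=78.9307: V=(p*·29.7669+(1−p*)·-12.8557)/1.17=23.4179; Δ=(29.7669−-12.8557)/(94.7169−52.0943)=1.0000; B=V−Δ·S=-55.5128
Node (3,2) S=143.5104: V=(p*·107.2625+(1−p*)·29.7669)/1.17=87.9976; Δ=(107.2625−29.7669)/(172.2125−94.7169)=1.0000; B=V−Δ·S=-55.5128
Node (3,3) S=260.9280: V=(p*·248.1636+(1−p*)·107.2625)/1.17=205.4152; Δ=(248.1636−107.2625)/(313.1136−172.2125)=1.0000; B=V−Δ·S=-55.5128
Node (2,0) S=65.7756: V=(p*·23.4179+(1−p*)·-12.1009)/1.17=18.3287; Δ=(23.4179−-12.1009)/(78.9307−43.4119)=1.0000; B=V−Δ·S=-47.4469
Node (2,1) S=119.5920: V=(p*·87.9976+(1−p*)·23.4179)/1.17=72.1451; Δ=(87.9976−23.4179)/(143.5104−78.9307)=1.0000; B=V−Δ·S=-47.4469
Node (2,2) S=217.4400: V=(p*·205.4152+(1−p*)·87.9976)/1.17=169.9931; Δ=(205.4152−87.9976)/(260.9280−143.5104)=1.0000; B=V−Δ·S=-47.4469
Node (1,0) S=99.6600: V=(p*·72.1451+(1−p*)·18.3287)/1.17=59.1071; Δ=(72.1451−18.3287)/(119.5920−65.7756)=1.0000; B=V−Δ·S=-40.5529
Node (1,1) S=181.2000: V=(p*·169.9931+(1−p*)·72.1451)/1.17=140.6471; Δ=(169.9931−72.1451)/(217.4400−119.5920)=1.0000; B=V−Δ·S=-40.5529
Node (0,0) S=151.0000: V=(p*·140.6471+(1−p*)·59.1071)/1.17=116.3394; Δ=(140.6471−59.1071)/(181.2000−99.6600)=1.0000; B=V−Δ·S=-34.6606
The time-0 hedge costs 116.3394, which is the no-arbitrage price.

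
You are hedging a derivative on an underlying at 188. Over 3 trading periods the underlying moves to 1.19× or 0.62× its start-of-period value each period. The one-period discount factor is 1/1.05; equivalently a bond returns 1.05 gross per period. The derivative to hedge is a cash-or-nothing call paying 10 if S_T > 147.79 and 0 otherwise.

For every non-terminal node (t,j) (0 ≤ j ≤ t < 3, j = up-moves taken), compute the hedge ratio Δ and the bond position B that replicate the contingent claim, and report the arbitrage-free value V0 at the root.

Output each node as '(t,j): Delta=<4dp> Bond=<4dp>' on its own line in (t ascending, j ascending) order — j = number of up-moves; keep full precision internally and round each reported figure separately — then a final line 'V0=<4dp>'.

No-arbitrage ⇒ martingale measure with p* = (R−d)/(u−d) = 0.7544.
Terminal values V(3,·): V(3,0)=0.0000, V(3,1)=0.0000, V(3,2)=10.0000, V(3,3)=10.0000
Node (2,0) S=72.2672: V=(p*·0.0000+(1−p*)·0.0000)/1.05=0.0000; Δ=(0.0000−0.0000)/(85.9980−44.8057)=0.0000; B=V−Δ·S=0.0000
Node (2,1) S=138.7064: V=(p*·10.0000+(1−p*)·0.0000)/1.05=7.1846; Δ=(10.0000−0.0000)/(165.0606−85.9980)=0.1265; B=V−Δ·S=-10.3592
Node (2,2) S=266.2268: V=(p*·10.0000+(1−p*)·10.0000)/1.05=9.5238; Δ=(10.0000−10.0000)/(316.8099−165.0606)=0.0000; B=V−Δ·S=9.5238
Node (1,0) S=116.5600: V=(p*·7.1846+(1−p*)·0.0000)/1.05=5.1619; Δ=(7.1846−0.0000)/(138.7064−72.2672)=0.1081; B=V−Δ·S=-7.4427
Node (1,1) S=223.7200: V=(p*·9.5238+(1−p*)·7.1846)/1.05=8.5231; Δ=(9.5238−7.1846)/(266.2268−138.7064)=0.0183; B=V−Δ·S=4.4193
Node (0,0) S=188.0000: V=(p*·8.5231+(1−p*)·5.1619)/1.05=7.3310; Δ=(8.5231−5.1619)/(223.7200−116.5600)=0.0314; B=V−Δ·S=1.4341
Root portfolio cost Δ·188+B reproduces V0=7.3310.

(0,0): Delta=0.0314 Bond=1.4341
(1,0): Delta=0.1081 Bond=-7.4427
(1,1): Delta=0.0183 Bond=4.4193
(2,0): Delta=0.0000 Bond=0.0000
(2,1): Delta=0.1265 Bond=-10.3592
(2,2): Delta=0.0000 Bond=9.5238
V0=7.3310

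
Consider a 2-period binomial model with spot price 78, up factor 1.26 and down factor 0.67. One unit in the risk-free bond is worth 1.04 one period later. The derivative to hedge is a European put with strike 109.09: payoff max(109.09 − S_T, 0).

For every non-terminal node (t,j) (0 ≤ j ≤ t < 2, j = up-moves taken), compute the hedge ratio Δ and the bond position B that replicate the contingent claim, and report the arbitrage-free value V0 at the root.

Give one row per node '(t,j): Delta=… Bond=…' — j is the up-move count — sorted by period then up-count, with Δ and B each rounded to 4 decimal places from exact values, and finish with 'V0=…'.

(0,0): Delta=-0.8068 Bond=91.1528
(1,0): Delta=-1.0000 Bond=104.8942
(1,1): Delta=-0.7457 Bond=88.7963
V0=28.2204

Since d<R<u, set p* = (R−d)/(u−d) = 0.6271; price each node as the discounted p*-expectation of its children.
Terminal payoffs: V(2,0)=74.0758, V(2,1)=43.2424, V(2,2)=0.0000
  t=1,j=0: stock 52.2600 → up 65.8476 (V=43.2424), down 35.0142 (V=74.0758). Price 52.6342; hedge Δ=-1.0000, bond B=104.8942.
  t=1,j=1: stock 98.2800 → up 123.8328 (V=0.0000), down 65.8476 (V=43.2424). Price 15.5041; hedge Δ=-0.7457, bond B=88.7963.
  t=0,j=0: stock 78.0000 → up 98.2800 (V=15.5041), down 52.2600 (V=52.6342). Price 28.2204; hedge Δ=-0.8068, bond B=91.1528.
Root portfolio cost Δ·78+B reproduces V0=28.2204.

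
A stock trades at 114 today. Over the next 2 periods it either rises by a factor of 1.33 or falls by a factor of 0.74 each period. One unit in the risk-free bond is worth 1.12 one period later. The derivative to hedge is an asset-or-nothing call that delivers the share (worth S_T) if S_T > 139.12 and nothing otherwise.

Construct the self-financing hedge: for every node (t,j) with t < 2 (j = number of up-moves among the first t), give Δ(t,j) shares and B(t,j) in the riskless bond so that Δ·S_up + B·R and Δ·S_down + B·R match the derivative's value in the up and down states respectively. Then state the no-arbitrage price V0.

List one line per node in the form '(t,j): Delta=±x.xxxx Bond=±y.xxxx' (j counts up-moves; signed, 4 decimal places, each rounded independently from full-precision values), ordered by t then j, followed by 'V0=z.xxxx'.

The replicating-portfolio and risk-neutral prices coincide; use p* = (1.12−0.74)/(1.33−0.74) = 0.6441 for the latter.
Terminal payoffs: V(2,0)=0.0000, V(2,1)=0.0000, V(2,2)=201.6546
Node (1,0) S=84.3600: V=(p*·0.0000+(1−p*)·0.0000)/1.12=0.0000; Δ=(0.0000−0.0000)/(112.1988−62.4264)=0.0000; B=V−Δ·S=0.0000
Node (1,1) S=151.6200: V=(p*·201.6546+(1−p*)·0.0000)/1.12=115.9636; Δ=(201.6546−0.0000)/(201.6546−112.1988)=2.2542; B=V−Δ·S=-225.8239
Node (0,0) S=114.0000: V=(p*·115.9636+(1−p*)·0.0000)/1.12=66.6861; Δ=(115.9636−0.0000)/(151.6200−84.3600)=1.7241; B=V−Δ·S=-129.8624
Check: Δ(0,0)·S0 + B(0,0) = 66.6861 = V0.

(0,0): Delta=1.7241 Bond=-129.8624
(1,0): Delta=0.0000 Bond=0.0000
(1,1): Delta=2.2542 Bond=-225.8239
V0=66.6861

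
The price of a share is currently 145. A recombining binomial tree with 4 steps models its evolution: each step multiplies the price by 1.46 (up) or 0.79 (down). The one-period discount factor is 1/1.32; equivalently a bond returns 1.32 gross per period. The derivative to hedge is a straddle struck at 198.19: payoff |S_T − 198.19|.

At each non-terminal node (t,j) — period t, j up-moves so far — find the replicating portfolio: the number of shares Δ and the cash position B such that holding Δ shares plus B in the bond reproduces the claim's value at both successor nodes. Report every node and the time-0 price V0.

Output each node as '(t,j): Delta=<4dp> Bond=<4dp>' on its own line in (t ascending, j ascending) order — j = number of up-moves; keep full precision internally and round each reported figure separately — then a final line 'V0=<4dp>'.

No-arbitrage ⇒ martingale measure with p* = (R−d)/(u−d) = 0.7910.
Payoff layer (t=4): V(4,0)=141.7124, V(4,1)=93.8136, V(4,2)=5.2919, V(4,3)=158.3052, V(4,4)=460.6492
  t=3,j=0: stock 71.4907 → up 104.3764 (V=93.8136), down 56.4776 (V=141.7124). Price 78.6533; hedge Δ=-1.0000, bond B=150.1439.
  t=3,j=1: stock 132.1220 → up 192.8981 (V=5.2919), down 104.3764 (V=93.8136). Price 18.0220; hedge Δ=-1.0000, bond B=150.1439.
  t=3,j=2: stock 244.1748 → up 356.4952 (V=158.3052), down 192.8981 (V=5.2919). Price 95.7063; hedge Δ=0.9353, bond B=-132.6717.
  t=3,j=3: stock 451.2597 → up 658.8392 (V=460.6492), down 356.4952 (V=158.3052). Price 301.1158; hedge Δ=1.0000, bond B=-150.1439.
  t=2,j=0: stock 90.4945 → up 132.1220 (V=18.0220), down 71.4907 (V=78.6533). Price 23.2509; hedge Δ=-1.0000, bond B=113.7454.
  t=2,j=1: stock 167.2430 → up 244.1748 (V=95.7063), down 132.1220 (V=18.0220). Price 60.2074; hedge Δ=0.6933, bond B=-55.7393.
  t=2,j=2: stock 309.0820 → up 451.2597 (V=301.1158), down 244.1748 (V=95.7063). Price 195.6018; hedge Δ=0.9919, bond B=-110.9796.
  t=1,j=0: stock 114.5500 → up 167.2430 (V=60.2074), down 90.4945 (V=23.2509). Price 39.7615; hedge Δ=0.4815, bond B=-15.3974.
  t=1,j=1: stock 211.7000 → up 309.0820 (V=195.6018), down 167.2430 (V=60.2074). Price 126.7503; hedge Δ=0.9546, bond B=-75.3309.
  t=0,j=0: stock 145.0000 → up 211.7000 (V=126.7503), down 114.5500 (V=39.7615). Price 82.2527; hedge Δ=0.8954, bond B=-47.5815.
Each (Δ,B) replicates both successor values, so the strategy is self-financing and V0 is arbitrage-free.

(0,0): Delta=0.8954 Bond=-47.5815
(1,0): Delta=0.4815 Bond=-15.3974
(1,1): Delta=0.9546 Bond=-75.3309
(2,0): Delta=-1.0000 Bond=113.7454
(2,1): Delta=0.6933 Bond=-55.7393
(2,2): Delta=0.9919 Bond=-110.9796
(3,0): Delta=-1.0000 Bond=150.1439
(3,1): Delta=-1.0000 Bond=150.1439
(3,2): Delta=0.9353 Bond=-132.6717
(3,3): Delta=1.0000 Bond=-150.1439
V0=82.2527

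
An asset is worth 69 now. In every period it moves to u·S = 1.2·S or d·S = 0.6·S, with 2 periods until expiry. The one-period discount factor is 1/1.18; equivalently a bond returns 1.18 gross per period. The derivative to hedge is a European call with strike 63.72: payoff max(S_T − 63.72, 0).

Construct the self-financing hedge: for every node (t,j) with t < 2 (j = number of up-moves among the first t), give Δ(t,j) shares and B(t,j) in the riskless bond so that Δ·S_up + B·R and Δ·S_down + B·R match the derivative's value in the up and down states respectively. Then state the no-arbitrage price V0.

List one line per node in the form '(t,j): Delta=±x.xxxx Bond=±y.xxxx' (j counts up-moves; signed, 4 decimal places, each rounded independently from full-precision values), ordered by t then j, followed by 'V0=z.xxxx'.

(0,0): Delta=0.7052 Bond=-24.7429
(1,0): Delta=0.0000 Bond=0.0000
(1,1): Delta=0.7174 Bond=-30.2034
V0=23.9181

Under the risk-neutral measure, an up-move has probability p* = (R−d)/(u−d) = 0.9667 and values discount at R = 1.18.
Payoff layer (t=2): V(2,0)=0.0000, V(2,1)=0.0000, V(2,2)=35.6400
Node (1,0) S=41.4000: V=(p*·0.0000+(1−p*)·0.0000)/1.18=0.0000; Δ=(0.0000−0.0000)/(49.6800−24.8400)=0.0000; B=V−Δ·S=0.0000
Node (1,1) S=82.8000: V=(p*·35.6400+(1−p*)·0.0000)/1.18=29.1966; Δ=(35.6400−0.0000)/(99.3600−49.6800)=0.7174; B=V−Δ·S=-30.2034
Node (0,0) S=69.0000: V=(p*·29.1966+(1−p*)·0.0000)/1.18=23.9181; Δ=(29.1966−0.0000)/(82.8000−41.4000)=0.7052; B=V−Δ·S=-24.7429
Check: Δ(0,0)·S0 + B(0,0) = 23.9181 = V0.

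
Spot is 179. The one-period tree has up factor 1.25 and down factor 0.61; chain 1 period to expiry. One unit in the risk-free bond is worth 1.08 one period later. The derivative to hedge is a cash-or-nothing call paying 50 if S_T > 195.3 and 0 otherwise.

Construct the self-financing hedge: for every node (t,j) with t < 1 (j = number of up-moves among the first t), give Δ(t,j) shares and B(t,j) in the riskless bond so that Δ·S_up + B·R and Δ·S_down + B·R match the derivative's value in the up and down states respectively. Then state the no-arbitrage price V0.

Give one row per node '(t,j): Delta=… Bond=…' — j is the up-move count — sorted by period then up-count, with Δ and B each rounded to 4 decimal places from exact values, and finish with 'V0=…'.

Under the risk-neutral measure, an up-move has probability p* = (R−d)/(u−d) = 0.7344 and values discount at R = 1.08.
Terminal payoffs: V(1,0)=0.0000, V(1,1)=50.0000
(0,0): S=179.0000. Δ = (V_up−V_dn)/(S_up−S_dn) = (50.0000−0.0000)/(223.7500−109.1900) = 0.4365. V = [p*·50.0000 + (1−p*)·0.0000]/1.08 = 33.9988. B = V − Δ·S = -44.1262.
Check: Δ(0,0)·S0 + B(0,0) = 33.9988 = V0.

(0,0): Delta=0.4365 Bond=-44.1262
V0=33.9988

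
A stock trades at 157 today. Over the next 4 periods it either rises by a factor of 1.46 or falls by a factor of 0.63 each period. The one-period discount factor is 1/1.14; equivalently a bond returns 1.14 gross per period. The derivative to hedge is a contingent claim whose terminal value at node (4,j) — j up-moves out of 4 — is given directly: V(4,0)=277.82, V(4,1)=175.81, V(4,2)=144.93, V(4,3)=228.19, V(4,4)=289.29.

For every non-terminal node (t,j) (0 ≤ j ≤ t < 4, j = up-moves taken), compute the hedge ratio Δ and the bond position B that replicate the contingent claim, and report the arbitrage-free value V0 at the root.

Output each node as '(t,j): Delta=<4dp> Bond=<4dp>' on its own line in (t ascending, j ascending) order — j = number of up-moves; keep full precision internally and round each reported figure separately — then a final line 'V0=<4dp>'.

(0,0): Delta=0.1876 Bond=90.4849
(1,0): Delta=0.0154 Bond=120.1909
(1,1): Delta=0.2343 Bond=92.4622
(2,0): Delta=-0.9889 Bond=199.5950
(2,1): Delta=0.2873 Bond=97.7533
(2,2): Delta=0.2199 Bond=110.2091
(3,0): Delta=-3.1307 Bond=311.6222
(3,1): Delta=-0.4089 Bond=174.7799
(3,2): Delta=0.4758 Bond=71.6953
(3,3): Delta=0.1507 Bond=159.4850
V0=119.9451

Risk-neutral probability p* = (R−d)/(u−d) = (1.14−0.63)/(1.46−0.63) = 0.6145.
At expiry t=4: V(4,0)=277.8200, V(4,1)=175.8100, V(4,2)=144.9300, V(4,3)=228.1900, V(4,4)=289.2900
Node (3,0) S=39.2574: V=(p*·175.8100+(1−p*)·277.8200)/1.14=188.7186; Δ=(175.8100−277.8200)/(57.3158−24.7321)=-3.1307; B=V−Δ·S=311.6222
Node (3,1) S=90.9774: V=(p*·144.9300+(1−p*)·175.8100)/1.14=137.5750; Δ=(144.9300−175.8100)/(132.8270−57.3158)=-0.4089; B=V−Δ·S=174.7799
Node (3,2) S=210.8366: V=(p*·228.1900+(1−p*)·144.9300)/1.14=172.0086; Δ=(228.1900−144.9300)/(307.8214−132.8270)=0.4758; B=V−Δ·S=71.6953
Node (3,3) S=488.6054: V=(p*·289.2900+(1−p*)·228.1900)/1.14=233.0995; Δ=(289.2900−228.1900)/(713.3638−307.8214)=0.1507; B=V−Δ·S=159.4850
Node (2,0) S=62.3133: V=(p*·137.5750+(1−p*)·188.7186)/1.14=137.9763; Δ=(137.5750−188.7186)/(90.9774−39.2574)=-0.9889; B=V−Δ·S=199.5950
Node (2,1) S=144.4086: V=(p*·172.0086+(1−p*)·137.5750)/1.14=139.2395; Δ=(172.0086−137.5750)/(210.8366−90.9774)=0.2873; B=V−Δ·S=97.7533
Node (2,2) S=334.6612: V=(p*·233.0995+(1−p*)·172.0086)/1.14=183.8126; Δ=(233.0995−172.0086)/(488.6054−210.8366)=0.2199; B=V−Δ·S=110.2091
Node (1,0) S=98.9100: V=(p*·139.2395+(1−p*)·137.9763)/1.14=121.7127; Δ=(139.2395−137.9763)/(144.4086−62.3133)=0.0154; B=V−Δ·S=120.1909
Node (1,1) S=229.2200: V=(p*·183.8126+(1−p*)·139.2395)/1.14=146.1647; Δ=(183.8126−139.2395)/(334.6612−144.4086)=0.2343; B=V−Δ·S=92.4622
Node (0,0) S=157.0000: V=(p*·146.1647+(1−p*)·121.7127)/1.14=119.9451; Δ=(146.1647−121.7127)/(229.2200−98.9100)=0.1876; B=V−Δ·S=90.4849
Check: Δ(0,0)·S0 + B(0,0) = 119.9451 = V0.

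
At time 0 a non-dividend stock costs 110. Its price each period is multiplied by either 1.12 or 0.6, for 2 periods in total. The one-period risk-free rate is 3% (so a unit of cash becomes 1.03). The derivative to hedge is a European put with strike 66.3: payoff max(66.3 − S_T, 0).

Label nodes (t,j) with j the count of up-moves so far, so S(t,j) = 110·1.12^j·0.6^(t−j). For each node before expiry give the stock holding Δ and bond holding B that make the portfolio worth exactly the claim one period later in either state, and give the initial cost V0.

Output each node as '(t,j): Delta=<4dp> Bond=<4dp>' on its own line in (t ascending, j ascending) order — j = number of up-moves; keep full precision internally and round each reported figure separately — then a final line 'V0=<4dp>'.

(0,0): Delta=-0.0784 Bond=9.3819
(1,0): Delta=-0.7780 Bond=55.8327
(1,1): Delta=0.0000 Bond=0.0000
V0=0.7539

The replicating-portfolio and risk-neutral prices coincide; use p* = (1.03−0.6)/(1.12−0.6) = 0.8269 for the latter.
Payoff layer (t=2): V(2,0)=26.7000, V(2,1)=0.0000, V(2,2)=0.0000
(1,0): S=66.0000. Δ = (V_up−V_dn)/(S_up−S_dn) = (0.0000−26.7000)/(73.9200−39.6000) = -0.7780. V = [p*·0.0000 + (1−p*)·26.7000]/1.03 = 4.4866. B = V − Δ·S = 55.8327.
(1,1): S=123.2000. Δ = (V_up−V_dn)/(S_up−S_dn) = (0.0000−0.0000)/(137.9840−73.9200) = 0.0000. V = [p*·0.0000 + (1−p*)·0.0000]/1.03 = 0.0000. B = V − Δ·S = 0.0000.
(0,0): S=110.0000. Δ = (V_up−V_dn)/(S_up−S_dn) = (0.0000−4.4866)/(123.2000−66.0000) = -0.0784. V = [p*·0.0000 + (1−p*)·4.4866]/1.03 = 0.7539. B = V − Δ·S = 9.3819.
Root portfolio cost Δ·110+B reproduces V0=0.7539.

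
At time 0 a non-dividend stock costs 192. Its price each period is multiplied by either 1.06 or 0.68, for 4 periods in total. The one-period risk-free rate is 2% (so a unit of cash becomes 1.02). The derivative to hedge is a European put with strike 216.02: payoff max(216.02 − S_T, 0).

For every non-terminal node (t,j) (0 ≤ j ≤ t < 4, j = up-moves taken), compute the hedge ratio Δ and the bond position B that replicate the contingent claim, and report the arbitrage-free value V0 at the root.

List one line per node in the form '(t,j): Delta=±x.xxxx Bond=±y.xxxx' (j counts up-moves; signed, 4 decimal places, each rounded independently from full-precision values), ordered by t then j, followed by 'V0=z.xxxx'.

No-arbitrage ⇒ martingale measure with p* = (R−d)/(u−d) = 0.8947.
Terminal payoffs: V(4,0)=174.9678, V(4,1)=152.0268, V(4,2)=116.2659, V(4,3)=60.5210, V(4,4)=0.0000
  t=3,j=0: stock 60.3709 → up 63.9932 (V=152.0268), down 41.0522 (V=174.9678). Price 151.4134; hedge Δ=-1.0000, bond B=211.7843.
  t=3,j=1: stock 94.1076 → up 99.7541 (V=116.2659), down 63.9932 (V=152.0268). Price 117.6767; hedge Δ=-1.0000, bond B=211.7843.
  t=3,j=2: stock 146.6972 → up 155.4990 (V=60.5210), down 99.7541 (V=116.2659). Price 65.0871; hedge Δ=-1.0000, bond B=211.7843.
  t=3,j=3: stock 228.6751 → up 242.3956 (V=0.0000), down 155.4990 (V=60.5210). Price 6.2457; hedge Δ=-0.6965, bond B=165.5114.
  t=2,j=0: stock 88.7808 → up 94.1076 (V=117.6767), down 60.3709 (V=151.4134). Price 118.8509; hedge Δ=-1.0000, bond B=207.6317.
  t=2,j=1: stock 138.3936 → up 146.6972 (V=65.0871), down 94.1076 (V=117.6767). Price 69.2381; hedge Δ=-1.0000, bond B=207.6317.
  t=2,j=2: stock 215.7312 → up 228.6751 (V=6.2457), down 146.6972 (V=65.0871). Price 12.1956; hedge Δ=-0.7178, bond B=167.0414.
  t=1,j=0: stock 130.5600 → up 138.3936 (V=69.2381), down 88.7808 (V=118.8509). Price 73.0005; hedge Δ=-1.0000, bond B=203.5605.
  t=1,j=1: stock 203.5200 → up 215.7312 (V=12.1956), down 138.3936 (V=69.2381). Price 17.8432; hedge Δ=-0.7376, bond B=167.9549.
  t=0,j=0: stock 192.0000 → up 203.5200 (V=17.8432), down 130.5600 (V=73.0005). Price 23.1855; hedge Δ=-0.7560, bond B=168.3362.
Self-financing check: at every node Δ·S+B equals the discounted successor values.

(0,0): Delta=-0.7560 Bond=168.3362
(1,0): Delta=-1.0000 Bond=203.5605
(1,1): Delta=-0.7376 Bond=167.9549
(2,0): Delta=-1.0000 Bond=207.6317
(2,1): Delta=-1.0000 Bond=207.6317
(2,2): Delta=-0.7178 Bond=167.0414
(3,0): Delta=-1.0000 Bond=211.7843
(3,1): Delta=-1.0000 Bond=211.7843
(3,2): Delta=-1.0000 Bond=211.7843
(3,3): Delta=-0.6965 Bond=165.5114
V0=23.1855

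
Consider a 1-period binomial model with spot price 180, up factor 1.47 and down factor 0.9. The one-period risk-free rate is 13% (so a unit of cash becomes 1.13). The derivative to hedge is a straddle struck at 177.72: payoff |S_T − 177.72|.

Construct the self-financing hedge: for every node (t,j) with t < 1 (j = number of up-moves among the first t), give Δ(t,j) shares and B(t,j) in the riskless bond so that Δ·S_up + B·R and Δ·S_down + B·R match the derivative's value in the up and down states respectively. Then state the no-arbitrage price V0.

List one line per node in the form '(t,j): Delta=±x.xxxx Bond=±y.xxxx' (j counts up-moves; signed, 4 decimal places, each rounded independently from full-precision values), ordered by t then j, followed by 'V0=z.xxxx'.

Risk-neutral probability p* = (R−d)/(u−d) = (1.13−0.9)/(1.47−0.9) = 0.4035.
Terminal values V(1,·): V(1,0)=15.7200, V(1,1)=86.8800
(0,0): S=180.0000. Δ = (V_up−V_dn)/(S_up−S_dn) = (86.8800−15.7200)/(264.6000−162.0000) = 0.6936. V = [p*·86.8800 + (1−p*)·15.7200]/1.13 = 39.3218. B = V − Δ·S = -85.5203.
The time-0 hedge costs 39.3218, which is the no-arbitrage price.

(0,0): Delta=0.6936 Bond=-85.5203
V0=39.3218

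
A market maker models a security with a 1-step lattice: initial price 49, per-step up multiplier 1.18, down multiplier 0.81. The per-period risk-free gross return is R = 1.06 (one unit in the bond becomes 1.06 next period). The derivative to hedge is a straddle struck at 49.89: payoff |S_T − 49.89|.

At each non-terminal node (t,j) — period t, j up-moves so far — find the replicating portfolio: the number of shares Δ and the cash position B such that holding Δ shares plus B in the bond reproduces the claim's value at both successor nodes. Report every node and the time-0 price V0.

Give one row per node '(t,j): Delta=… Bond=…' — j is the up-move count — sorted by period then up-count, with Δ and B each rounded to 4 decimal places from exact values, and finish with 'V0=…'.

Risk-neutral probability p* = (R−d)/(u−d) = (1.06−0.81)/(1.18−0.81) = 0.6757.
Terminal values V(1,·): V(1,0)=10.2000, V(1,1)=7.9300
(0,0): S=49.0000. Δ = (V_up−V_dn)/(S_up−S_dn) = (7.9300−10.2000)/(57.8200−39.6900) = -0.1252. V = [p*·7.9300 + (1−p*)·10.2000]/1.06 = 8.1757. B = V − Δ·S = 14.3108.
Self-financing check: at every node Δ·S+B equals the discounted successor values.

(0,0): Delta=-0.1252 Bond=14.3108
V0=8.1757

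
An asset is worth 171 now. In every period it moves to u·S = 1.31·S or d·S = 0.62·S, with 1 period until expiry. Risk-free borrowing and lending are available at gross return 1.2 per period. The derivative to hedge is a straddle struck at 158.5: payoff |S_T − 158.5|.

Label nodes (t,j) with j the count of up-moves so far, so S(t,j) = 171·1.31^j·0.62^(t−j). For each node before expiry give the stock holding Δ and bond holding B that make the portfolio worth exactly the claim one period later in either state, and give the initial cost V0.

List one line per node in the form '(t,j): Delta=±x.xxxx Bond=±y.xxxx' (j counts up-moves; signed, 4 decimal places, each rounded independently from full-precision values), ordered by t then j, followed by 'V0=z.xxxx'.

(0,0): Delta=0.1104 Bond=33.9766
V0=52.8606

The replicating-portfolio and risk-neutral prices coincide; use p* = (1.2−0.62)/(1.31−0.62) = 0.8406 for the latter.
Terminal payoffs: V(1,0)=52.4800, V(1,1)=65.5100
Node (0,0) S=171.0000: V=(p*·65.5100+(1−p*)·52.4800)/1.2=52.8606; Δ=(65.5100−52.4800)/(224.0100−106.0200)=0.1104; B=V−Δ·S=33.9766
Self-financing check: at every node Δ·S+B equals the discounted successor values.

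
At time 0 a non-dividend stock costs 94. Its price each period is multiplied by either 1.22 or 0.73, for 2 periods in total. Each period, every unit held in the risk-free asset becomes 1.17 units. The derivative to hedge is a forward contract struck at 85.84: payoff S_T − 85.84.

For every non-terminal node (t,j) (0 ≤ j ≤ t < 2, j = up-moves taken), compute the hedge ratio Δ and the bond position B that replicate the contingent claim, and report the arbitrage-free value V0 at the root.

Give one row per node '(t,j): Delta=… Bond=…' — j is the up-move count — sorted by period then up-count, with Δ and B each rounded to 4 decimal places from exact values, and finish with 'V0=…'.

No-arbitrage ⇒ martingale measure with p* = (R−d)/(u−d) = 0.8980.
At expiry t=2: V(2,0)=-35.7474, V(2,1)=-2.1236, V(2,2)=54.0696
(1,0): S=68.6200. Δ = (V_up−V_dn)/(S_up−S_dn) = (-2.1236−-35.7474)/(83.7164−50.0926) = 1.0000. V = [p*·-2.1236 + (1−p*)·-35.7474]/1.17 = -4.7475. B = V − Δ·S = -73.3675.
(1,1): S=114.6800. Δ = (V_up−V_dn)/(S_up−S_dn) = (54.0696−-2.1236)/(139.9096−83.7164) = 1.0000. V = [p*·54.0696 + (1−p*)·-2.1236]/1.17 = 41.3125. B = V − Δ·S = -73.3675.
(0,0): S=94.0000. Δ = (V_up−V_dn)/(S_up−S_dn) = (41.3125−-4.7475)/(114.6800−68.6200) = 1.0000. V = [p*·41.3125 + (1−p*)·-4.7475]/1.17 = 31.2927. B = V − Δ·S = -62.7073.
Each (Δ,B) replicates both successor values, so the strategy is self-financing and V0 is arbitrage-free.

(0,0): Delta=1.0000 Bond=-62.7073
(1,0): Delta=1.0000 Bond=-73.3675
(1,1): Delta=1.0000 Bond=-73.3675
V0=31.2927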